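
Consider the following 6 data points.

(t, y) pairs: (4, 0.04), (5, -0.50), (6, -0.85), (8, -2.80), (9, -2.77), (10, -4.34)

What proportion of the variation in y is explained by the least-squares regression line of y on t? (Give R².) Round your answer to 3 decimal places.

0.960

n = 6, Σx = 42, Σy = -11.22, Σxy = -98.17, Σx² = 322, Σy² = 35.3226
Sxx = Σx² − (Σx)²/n = 322 − 294 = 28
Sxy = Σxy − (Σx)(Σy)/n = -98.17 − (-78.54) = -19.63
Syy = Σy² − (Σy)²/n = 35.3226 − 20.9814 = 14.3412
R² = Sxy²/(Sxx·Syy) = (-19.63)²/(28·14.3412) = 0.959615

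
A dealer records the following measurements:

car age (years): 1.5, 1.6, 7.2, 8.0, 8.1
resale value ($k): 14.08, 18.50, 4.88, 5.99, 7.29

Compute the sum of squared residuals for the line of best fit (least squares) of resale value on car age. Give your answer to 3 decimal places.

18.144

n = 5, Σx = 26.4, Σy = 50.74, Σxy = 192.825, Σx² = 186.26, Σy² = 653.335
Sxx = Σx² − (Σx)²/n = 186.26 − 139.392 = 46.868
Sxy = Σxy − (Σx)(Σy)/n = 192.825 − 267.9072 = -75.0822
Syy = Σy² − (Σy)²/n = 653.335 − 514.90952 = 138.42548
b = Sxy/Sxx = -75.0822/46.868 = -1.601993
SSE = Syy − b·Sxy = 138.42548 − (-1.601993)·(-75.0822) = 18.144334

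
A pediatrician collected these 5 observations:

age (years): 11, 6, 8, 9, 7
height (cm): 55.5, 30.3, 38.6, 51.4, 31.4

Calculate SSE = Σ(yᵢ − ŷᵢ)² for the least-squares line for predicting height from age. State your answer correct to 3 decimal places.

47.859

n = 5, Σx = 41, Σy = 207.2, Σxy = 1783.5, Σx² = 351, Σy² = 9116.22
Sxx = Σx² − (Σx)²/n = 351 − 336.2 = 14.8
Sxy = Σxy − (Σx)(Σy)/n = 1783.5 − 1699.04 = 84.46
Syy = Σy² − (Σy)²/n = 9116.22 − 8586.368 = 529.852
b = Sxy/Sxx = 84.46/14.8 = 5.706757
SSE = Syy − b·Sxy = 529.852 − 5.706757·84.46 = 47.859324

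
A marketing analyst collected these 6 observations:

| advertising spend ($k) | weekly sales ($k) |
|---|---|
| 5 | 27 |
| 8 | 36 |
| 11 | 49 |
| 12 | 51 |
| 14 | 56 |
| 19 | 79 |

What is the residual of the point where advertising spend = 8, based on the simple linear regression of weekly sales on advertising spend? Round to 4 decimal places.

n = 6, Σx = 69, Σy = 298, Σxy = 3859, Σx² = 911
Sxx = Σx² − (Σx)²/n = 911 − 793.5 = 117.5
Sxy = Σxy − (Σx)(Σy)/n = 3859 − 3427 = 432
b = Sxy/Sxx = 432/117.5 = 3.676596
a = ȳ − b·x̄ = 49.666667 − 3.676596·11.5 = 7.385816
ŷ(8) = 7.385816 + 3.676596·8 = 36.798582
residual = y − ŷ = 36 − 36.798582 = -0.798582

-0.7986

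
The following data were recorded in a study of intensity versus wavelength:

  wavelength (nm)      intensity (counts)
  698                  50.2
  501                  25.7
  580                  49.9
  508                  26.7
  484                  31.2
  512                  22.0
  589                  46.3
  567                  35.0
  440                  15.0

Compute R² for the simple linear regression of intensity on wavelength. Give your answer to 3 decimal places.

n = 9, Σx = 4879, Σy = 302, Σxy = 170501.4, Σx² = 2691079, Σy² = 11434.56
Sxx = Σx² − (Σx)²/n = 2691079 − 2644960.111111 = 46118.888889
Sxy = Σxy − (Σx)(Σy)/n = 170501.4 − 163717.555556 = 6783.844444
Syy = Σy² − (Σy)²/n = 11434.56 − 10133.777778 = 1300.782222
R² = Sxy²/(Sxx·Syy) = (6783.844444)²/(46118.888889·1300.782222) = 0.767129

0.767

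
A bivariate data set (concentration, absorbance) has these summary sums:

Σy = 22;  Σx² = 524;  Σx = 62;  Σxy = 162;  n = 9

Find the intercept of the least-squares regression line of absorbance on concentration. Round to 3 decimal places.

Sxx = Σx² − (Σx)²/n = 524 − 427.111111 = 96.888889
Sxy = Σxy − (Σx)(Σy)/n = 162 − 151.555556 = 10.444444
b = Sxy/Sxx = 10.444444/96.888889 = 0.107798
a = ȳ − b·x̄ = 2.444444 − 0.107798·6.888889 = 1.701835

1.702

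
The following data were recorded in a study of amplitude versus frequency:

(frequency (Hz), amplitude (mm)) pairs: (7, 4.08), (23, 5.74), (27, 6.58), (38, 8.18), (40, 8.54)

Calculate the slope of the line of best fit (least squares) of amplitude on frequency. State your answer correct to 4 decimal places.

0.1366

n = 5, Σx = 135, Σy = 33.12, Σxy = 990.68, Σx² = 4351
Sxx = Σx² − (Σx)²/n = 4351 − 3645 = 706
Sxy = Σxy − (Σx)(Σy)/n = 990.68 − 894.24 = 96.44
b = Sxy/Sxx = 96.44/706 = 0.136601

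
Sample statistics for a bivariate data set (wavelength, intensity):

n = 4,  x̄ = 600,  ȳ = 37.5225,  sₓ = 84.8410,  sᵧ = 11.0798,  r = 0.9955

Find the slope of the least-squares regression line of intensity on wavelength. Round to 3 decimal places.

0.130

b = r · sᵧ/sₓ = 0.9955 · 11.0798/84.841 = 0.130007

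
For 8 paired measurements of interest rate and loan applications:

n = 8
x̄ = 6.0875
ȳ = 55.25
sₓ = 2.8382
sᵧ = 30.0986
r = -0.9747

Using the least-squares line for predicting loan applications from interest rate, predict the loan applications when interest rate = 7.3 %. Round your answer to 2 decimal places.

b = r · sᵧ/sₓ = -0.9747 · 30.0986/2.8382 = -10.336518
a = ȳ − b·x̄ = 55.25 − (-10.336518)·6.0875 = 118.173553
ŷ(7.3) = a + b·7.3 = 118.173553 + (-10.336518)·7.3 = 42.716972

42.72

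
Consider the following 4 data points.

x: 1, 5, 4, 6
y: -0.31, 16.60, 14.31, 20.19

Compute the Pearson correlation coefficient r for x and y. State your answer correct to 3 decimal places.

0.993

n = 4, Σx = 16, Σy = 50.79, Σxy = 261.07, Σx² = 78, Σy² = 888.0683
Sxx = Σx² − (Σx)²/n = 78 − 64 = 14
Sxy = Σxy − (Σx)(Σy)/n = 261.07 − 203.16 = 57.91
Syy = Σy² − (Σy)²/n = 888.0683 − 644.906025 = 243.162275
r = Sxy/√(Sxx·Syy) = 57.91/√(3404.27185) = 57.91/58.346138 = 0.992525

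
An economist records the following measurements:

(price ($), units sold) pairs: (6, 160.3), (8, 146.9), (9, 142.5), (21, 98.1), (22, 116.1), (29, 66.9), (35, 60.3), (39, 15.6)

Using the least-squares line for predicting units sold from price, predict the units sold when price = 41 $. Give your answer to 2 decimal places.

23.86

n = 8, Σx = 169, Σy = 806.7, Σxy = 12692.8, Σx² = 4693
Sxx = Σx² − (Σx)²/n = 4693 − 3570.125 = 1122.875
Sxy = Σxy − (Σx)(Σy)/n = 12692.8 − 17041.5375 = -4348.7375
b = Sxy/Sxx = -4348.7375/1122.875 = -3.872860
a = ȳ − b·x̄ = 100.8375 − (-3.872860)·21.125 = 182.651664
ŷ(41) = a + b·41 = 182.651664 + (-3.872860)·41 = 23.864411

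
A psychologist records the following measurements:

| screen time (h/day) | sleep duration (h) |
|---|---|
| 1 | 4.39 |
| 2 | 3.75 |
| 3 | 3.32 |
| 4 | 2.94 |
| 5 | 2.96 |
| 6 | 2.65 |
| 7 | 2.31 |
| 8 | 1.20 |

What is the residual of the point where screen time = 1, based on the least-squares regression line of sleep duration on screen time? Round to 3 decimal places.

n = 8, Σx = 36, Σy = 23.52, Σxy = 90.08, Σx² = 204
Sxx = Σx² − (Σx)²/n = 204 − 162 = 42
Sxy = Σxy − (Σx)(Σy)/n = 90.08 − 105.84 = -15.76
b = Sxy/Sxx = -15.76/42 = -0.375238
a = ȳ − b·x̄ = 2.94 − (-0.375238)·4.5 = 4.628571
ŷ(1) = 4.628571 + (-0.375238)·1 = 4.253333
residual = y − ŷ = 4.39 − 4.253333 = 0.136667

0.137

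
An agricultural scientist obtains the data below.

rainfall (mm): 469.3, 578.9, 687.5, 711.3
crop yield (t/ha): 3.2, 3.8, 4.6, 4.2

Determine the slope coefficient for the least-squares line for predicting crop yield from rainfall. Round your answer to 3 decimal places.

n = 4, Σx = 2447, Σy = 15.8, Σxy = 9851.54, Σx² = 1533971.64
Sxx = Σx² − (Σx)²/n = 1533971.64 − 1496952.25 = 37019.39
Sxy = Σxy − (Σx)(Σy)/n = 9851.54 − 9665.65 = 185.89
b = Sxy/Sxx = 185.89/37019.39 = 0.005021

0.005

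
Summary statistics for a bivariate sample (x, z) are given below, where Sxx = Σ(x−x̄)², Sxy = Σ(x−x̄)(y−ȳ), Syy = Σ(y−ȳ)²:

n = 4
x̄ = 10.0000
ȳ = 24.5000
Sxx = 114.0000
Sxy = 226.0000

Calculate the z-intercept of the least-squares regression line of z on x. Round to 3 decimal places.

b = Sxy/Sxx = 226/114 = 1.982456
a = ȳ − b·x̄ = 24.5 − 1.982456·10 = 4.675439

4.675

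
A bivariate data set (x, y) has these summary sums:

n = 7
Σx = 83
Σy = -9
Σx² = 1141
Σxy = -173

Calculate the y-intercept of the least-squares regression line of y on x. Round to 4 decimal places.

Sxx = Σx² − (Σx)²/n = 1141 − 984.142857 = 156.857143
Sxy = Σxy − (Σx)(Σy)/n = -173 − (-106.714286) = -66.285714
b = Sxy/Sxx = -66.285714/156.857143 = -0.422587
a = ȳ − b·x̄ = -1.285714 − (-0.422587)·11.857143 = 3.724954

3.7250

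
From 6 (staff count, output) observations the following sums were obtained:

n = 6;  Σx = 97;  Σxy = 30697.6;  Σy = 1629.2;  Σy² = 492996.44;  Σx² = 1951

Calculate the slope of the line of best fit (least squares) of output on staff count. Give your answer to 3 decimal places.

Sxx = Σx² − (Σx)²/n = 1951 − 1568.166667 = 382.833333
Sxy = Σxy − (Σx)(Σy)/n = 30697.6 − 26338.733333 = 4358.866667
b = Sxy/Sxx = 4358.866667/382.833333 = 11.385808

11.386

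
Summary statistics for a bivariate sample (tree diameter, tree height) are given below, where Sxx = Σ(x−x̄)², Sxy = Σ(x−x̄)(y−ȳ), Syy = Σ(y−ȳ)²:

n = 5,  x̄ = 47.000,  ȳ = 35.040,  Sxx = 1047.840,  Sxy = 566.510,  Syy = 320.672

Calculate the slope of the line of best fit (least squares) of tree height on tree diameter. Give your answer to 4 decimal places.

b = Sxy/Sxx = 566.51/1047.84 = 0.540646

0.5406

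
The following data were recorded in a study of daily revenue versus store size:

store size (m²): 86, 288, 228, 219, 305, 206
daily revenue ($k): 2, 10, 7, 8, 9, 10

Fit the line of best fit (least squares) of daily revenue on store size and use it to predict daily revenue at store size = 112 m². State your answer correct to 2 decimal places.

n = 6, Σx = 1332, Σy = 46, Σxy = 11205, Σx² = 325746
Sxx = Σx² − (Σx)²/n = 325746 − 295704 = 30042
Sxy = Σxy − (Σx)(Σy)/n = 11205 − 10212 = 993
b = Sxy/Sxx = 993/30042 = 0.033054
a = ȳ − b·x̄ = 7.666667 − 0.033054·222 = 0.328740
ŷ(112) = a + b·112 = 0.328740 + 0.033054·112 = 4.030757

4.03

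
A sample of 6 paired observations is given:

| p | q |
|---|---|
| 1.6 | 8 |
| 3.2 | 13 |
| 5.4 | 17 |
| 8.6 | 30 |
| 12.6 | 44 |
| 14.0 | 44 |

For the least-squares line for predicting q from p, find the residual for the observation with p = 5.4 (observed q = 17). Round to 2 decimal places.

n = 6, Σx = 45.4, Σy = 156, Σxy = 1574.6, Σx² = 470.68
Sxx = Σx² − (Σx)²/n = 470.68 − 343.526667 = 127.153333
Sxy = Σxy − (Σx)(Σy)/n = 1574.6 − 1180.4 = 394.2
b = Sxy/Sxx = 394.2/127.153333 = 3.100194
a = ȳ − b·x̄ = 26 − 3.100194·7.566667 = 2.541865
ŷ(5.4) = 2.541865 + 3.100194·5.4 = 19.282913
residual = y − ŷ = 17 − 19.282913 = -2.282913

-2.28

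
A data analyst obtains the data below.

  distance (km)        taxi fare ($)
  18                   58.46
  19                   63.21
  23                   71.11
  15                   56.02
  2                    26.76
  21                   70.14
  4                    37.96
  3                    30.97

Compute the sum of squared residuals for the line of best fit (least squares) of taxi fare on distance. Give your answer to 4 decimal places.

n = 8, Σx = 105, Σy = 414.63, Σxy = 6500.31, Σx² = 1909, Σy² = 23643.7679
Sxx = Σx² − (Σx)²/n = 1909 − 1378.125 = 530.875
Sxy = Σxy − (Σx)(Σy)/n = 6500.31 − 5442.01875 = 1058.29125
Syy = Σy² − (Σy)²/n = 23643.7679 − 21489.754613 = 2154.013287
b = Sxy/Sxx = 1058.29125/530.875 = 1.993485
SSE = Syy − b·Sxy = 2154.013287 − 1.993485·1058.29125 = 44.325753

44.3258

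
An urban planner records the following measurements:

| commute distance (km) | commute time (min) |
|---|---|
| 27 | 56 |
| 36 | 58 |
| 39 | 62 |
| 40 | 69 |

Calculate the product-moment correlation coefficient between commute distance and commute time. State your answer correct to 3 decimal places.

n = 4, Σx = 142, Σy = 245, Σxy = 8778, Σx² = 5146, Σy² = 15105
Sxx = Σx² − (Σx)²/n = 5146 − 5041 = 105
Sxy = Σxy − (Σx)(Σy)/n = 8778 − 8697.5 = 80.5
Syy = Σy² − (Σy)²/n = 15105 − 15006.25 = 98.75
r = Sxy/√(Sxx·Syy) = 80.5/√(10368.75) = 80.5/101.827059 = 0.790556

0.791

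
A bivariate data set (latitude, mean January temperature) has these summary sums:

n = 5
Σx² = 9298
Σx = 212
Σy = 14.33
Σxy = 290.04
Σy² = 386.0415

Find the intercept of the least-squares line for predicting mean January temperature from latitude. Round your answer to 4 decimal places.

46.4113

Sxx = Σx² − (Σx)²/n = 9298 − 8988.8 = 309.2
Sxy = Σxy − (Σx)(Σy)/n = 290.04 − 607.592 = -317.552
b = Sxy/Sxx = -317.552/309.2 = -1.027012
a = ȳ − b·x̄ = 2.866 − (-1.027012)·42.4 = 46.411294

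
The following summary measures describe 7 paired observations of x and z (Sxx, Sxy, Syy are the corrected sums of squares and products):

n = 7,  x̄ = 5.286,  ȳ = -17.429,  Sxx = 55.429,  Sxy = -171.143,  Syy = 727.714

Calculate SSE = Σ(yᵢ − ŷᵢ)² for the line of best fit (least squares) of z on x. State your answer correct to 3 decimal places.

b = Sxy/Sxx = -171.143/55.429 = -3.087608
SSE = Syy − b·Sxy = 727.714 − (-3.087608)·(-171.143) = 199.291578

199.292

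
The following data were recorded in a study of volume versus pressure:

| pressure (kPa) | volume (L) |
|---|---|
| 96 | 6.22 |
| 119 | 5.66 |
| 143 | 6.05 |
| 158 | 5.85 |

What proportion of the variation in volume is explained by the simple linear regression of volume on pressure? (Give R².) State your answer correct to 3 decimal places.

n = 4, Σx = 516, Σy = 23.78, Σxy = 3060.11, Σx² = 68790, Σy² = 141.549
Sxx = Σx² − (Σx)²/n = 68790 − 66564 = 2226
Sxy = Σxy − (Σx)(Σy)/n = 3060.11 − 3067.62 = -7.51
Syy = Σy² − (Σy)²/n = 141.549 − 141.3721 = 0.1769
R² = Sxy²/(Sxx·Syy) = (-7.51)²/(2226·0.1769) = 0.143228

0.143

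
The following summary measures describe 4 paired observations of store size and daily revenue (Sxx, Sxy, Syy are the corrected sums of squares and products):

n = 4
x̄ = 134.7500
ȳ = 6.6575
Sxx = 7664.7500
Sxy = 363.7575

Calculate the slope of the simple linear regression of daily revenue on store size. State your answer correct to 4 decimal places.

0.0475

b = Sxy/Sxx = 363.7575/7664.75 = 0.047458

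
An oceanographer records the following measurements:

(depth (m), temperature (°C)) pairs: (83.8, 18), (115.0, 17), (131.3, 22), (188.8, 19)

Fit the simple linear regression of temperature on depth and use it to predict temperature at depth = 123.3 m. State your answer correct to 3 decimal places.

n = 4, Σx = 518.9, Σy = 76, Σxy = 9939.2, Σx² = 73132.57
Sxx = Σx² − (Σx)²/n = 73132.57 − 67314.3025 = 5818.2675
Sxy = Σxy − (Σx)(Σy)/n = 9939.2 − 9859.1 = 80.1
b = Sxy/Sxx = 80.1/5818.2675 = 0.013767
a = ȳ − b·x̄ = 19 − 0.013767·129.725 = 17.214078
ŷ(123.3) = a + b·123.3 = 17.214078 + 0.013767·123.3 = 18.911547

18.912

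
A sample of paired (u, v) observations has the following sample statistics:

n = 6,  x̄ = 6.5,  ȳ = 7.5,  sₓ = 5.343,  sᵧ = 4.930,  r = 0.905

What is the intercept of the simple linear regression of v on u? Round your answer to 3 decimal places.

b = r · sᵧ/sₓ = 0.905 · 4.93/5.343 = 0.835046
a = ȳ − b·x̄ = 7.5 − 0.835046·6.5 = 2.072202

2.072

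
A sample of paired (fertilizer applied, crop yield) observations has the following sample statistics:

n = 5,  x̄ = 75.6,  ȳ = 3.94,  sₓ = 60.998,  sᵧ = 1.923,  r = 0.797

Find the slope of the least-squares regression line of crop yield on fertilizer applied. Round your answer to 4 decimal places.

b = r · sᵧ/sₓ = 0.797 · 1.923/60.998 = 0.025126

0.0251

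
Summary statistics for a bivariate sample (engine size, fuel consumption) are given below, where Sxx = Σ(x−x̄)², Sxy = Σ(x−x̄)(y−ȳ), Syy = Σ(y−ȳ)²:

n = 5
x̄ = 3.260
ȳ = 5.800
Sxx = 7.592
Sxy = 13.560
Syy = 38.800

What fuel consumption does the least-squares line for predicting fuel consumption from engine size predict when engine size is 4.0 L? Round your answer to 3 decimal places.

7.122

b = Sxy/Sxx = 13.56/7.592 = 1.786091
a = ȳ − b·x̄ = 5.8 − 1.786091·3.26 = -0.022655
ŷ(4.0) = a + b·4.0 = -0.022655 + 1.786091·4 = 7.121707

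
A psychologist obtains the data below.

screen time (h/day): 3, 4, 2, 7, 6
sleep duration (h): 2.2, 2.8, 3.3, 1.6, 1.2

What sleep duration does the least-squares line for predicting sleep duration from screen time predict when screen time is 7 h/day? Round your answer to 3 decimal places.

n = 5, Σx = 22, Σy = 11.1, Σxy = 42.8, Σx² = 114
Sxx = Σx² − (Σx)²/n = 114 − 96.8 = 17.2
Sxy = Σxy − (Σx)(Σy)/n = 42.8 − 48.84 = -6.04
b = Sxy/Sxx = -6.04/17.2 = -0.351163
a = ȳ − b·x̄ = 2.22 − (-0.351163)·4.4 = 3.765116
ŷ(7) = a + b·7 = 3.765116 + (-0.351163)·7 = 1.306977

1.307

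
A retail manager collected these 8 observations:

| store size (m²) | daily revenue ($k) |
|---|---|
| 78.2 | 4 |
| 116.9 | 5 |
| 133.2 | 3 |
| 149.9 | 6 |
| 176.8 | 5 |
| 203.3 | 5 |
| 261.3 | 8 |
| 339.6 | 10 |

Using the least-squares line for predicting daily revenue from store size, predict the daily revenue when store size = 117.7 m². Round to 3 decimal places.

n = 8, Σx = 1459.2, Σy = 46, Σxy = 9583.2, Σx² = 316188.08
Sxx = Σx² − (Σx)²/n = 316188.08 − 266158.08 = 50030
Sxy = Σxy − (Σx)(Σy)/n = 9583.2 − 8390.4 = 1192.8
b = Sxy/Sxx = 1192.8/50030 = 0.023842
a = ȳ − b·x̄ = 5.75 − 0.023842·182.4 = 1.401275
ŷ(117.7) = a + b·117.7 = 1.401275 + 0.023842·117.7 = 4.207442

4.207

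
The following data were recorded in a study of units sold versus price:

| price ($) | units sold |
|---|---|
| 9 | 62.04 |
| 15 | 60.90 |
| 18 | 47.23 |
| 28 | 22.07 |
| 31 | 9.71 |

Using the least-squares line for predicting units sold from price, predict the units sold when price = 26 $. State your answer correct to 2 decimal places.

25.87

n = 5, Σx = 101, Σy = 201.95, Σxy = 3240.97, Σx² = 2375
Sxx = Σx² − (Σx)²/n = 2375 − 2040.2 = 334.8
Sxy = Σxy − (Σx)(Σy)/n = 3240.97 − 4079.39 = -838.42
b = Sxy/Sxx = -838.42/334.8 = -2.504241
a = ȳ − b·x̄ = 40.39 − (-2.504241)·20.2 = 90.975675
ŷ(26) = a + b·26 = 90.975675 + (-2.504241)·26 = 25.865400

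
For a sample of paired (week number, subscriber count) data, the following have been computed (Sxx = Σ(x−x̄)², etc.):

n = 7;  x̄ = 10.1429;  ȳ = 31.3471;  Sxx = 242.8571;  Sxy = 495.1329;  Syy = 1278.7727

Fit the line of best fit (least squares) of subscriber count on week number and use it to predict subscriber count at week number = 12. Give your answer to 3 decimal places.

35.133

b = Sxy/Sxx = 495.1329/242.8571 = 2.038783
a = ȳ − b·x̄ = 31.3471 − 2.038783·10.1429 = 10.667929
ŷ(12) = a + b·12 = 10.667929 + 2.038783·12 = 35.133324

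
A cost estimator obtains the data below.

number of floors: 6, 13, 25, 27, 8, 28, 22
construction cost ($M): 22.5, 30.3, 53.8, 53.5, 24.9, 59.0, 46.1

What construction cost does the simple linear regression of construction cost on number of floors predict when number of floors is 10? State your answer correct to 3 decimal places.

27.699

n = 7, Σx = 129, Σy = 290.1, Σxy = 6183.8, Σx² = 2891
Sxx = Σx² − (Σx)²/n = 2891 − 2377.285714 = 513.714286
Sxy = Σxy − (Σx)(Σy)/n = 6183.8 − 5346.128571 = 837.671429
b = Sxy/Sxx = 837.671429/513.714286 = 1.630617
a = ȳ − b·x̄ = 41.442857 − 1.630617·18.428571 = 11.392909
ŷ(10) = a + b·10 = 11.392909 + 1.630617·10 = 27.699082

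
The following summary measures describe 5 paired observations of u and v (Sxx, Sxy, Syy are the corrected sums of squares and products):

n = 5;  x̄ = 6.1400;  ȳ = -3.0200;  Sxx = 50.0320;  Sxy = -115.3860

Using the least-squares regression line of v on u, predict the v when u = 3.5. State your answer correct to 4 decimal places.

b = Sxy/Sxx = -115.386/50.032 = -2.306244
a = ȳ − b·x̄ = -3.02 − (-2.306244)·6.14 = 11.140338
ŷ(3.5) = a + b·3.5 = 11.140338 + (-2.306244)·3.5 = 3.068484

3.0685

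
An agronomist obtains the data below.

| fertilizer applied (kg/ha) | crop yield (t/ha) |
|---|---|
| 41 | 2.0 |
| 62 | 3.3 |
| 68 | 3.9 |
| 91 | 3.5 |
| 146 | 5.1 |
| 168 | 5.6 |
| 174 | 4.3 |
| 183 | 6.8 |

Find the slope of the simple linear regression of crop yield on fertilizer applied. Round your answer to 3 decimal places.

n = 8, Σx = 933, Σy = 34.5, Σxy = 4548.3, Σx² = 131735
Sxx = Σx² − (Σx)²/n = 131735 − 108811.125 = 22923.875
Sxy = Σxy − (Σx)(Σy)/n = 4548.3 − 4023.5625 = 524.7375
b = Sxy/Sxx = 524.7375/22923.875 = 0.022890

0.023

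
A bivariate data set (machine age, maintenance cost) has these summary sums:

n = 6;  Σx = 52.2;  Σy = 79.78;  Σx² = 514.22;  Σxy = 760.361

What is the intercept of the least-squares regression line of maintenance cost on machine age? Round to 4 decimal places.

Sxx = Σx² − (Σx)²/n = 514.22 − 454.14 = 60.08
Sxy = Σxy − (Σx)(Σy)/n = 760.361 − 694.086 = 66.275
b = Sxy/Sxx = 66.275/60.08 = 1.103113
a = ȳ − b·x̄ = 13.296667 − 1.103113·8.7 = 3.699588

3.6996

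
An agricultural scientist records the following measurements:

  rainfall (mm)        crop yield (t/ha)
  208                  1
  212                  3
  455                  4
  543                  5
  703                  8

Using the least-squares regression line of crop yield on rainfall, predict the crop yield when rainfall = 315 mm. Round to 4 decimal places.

2.9606

n = 5, Σx = 2121, Σy = 21, Σxy = 11003, Σx² = 1084291
Sxx = Σx² − (Σx)²/n = 1084291 − 899728.2 = 184562.8
Sxy = Σxy − (Σx)(Σy)/n = 11003 − 8908.2 = 2094.8
b = Sxy/Sxx = 2094.8/184562.8 = 0.011350
a = ȳ − b·x̄ = 4.2 − 0.011350·424.2 = -0.614698
ŷ(315) = a + b·315 = -0.614698 + 0.011350·315 = 2.960573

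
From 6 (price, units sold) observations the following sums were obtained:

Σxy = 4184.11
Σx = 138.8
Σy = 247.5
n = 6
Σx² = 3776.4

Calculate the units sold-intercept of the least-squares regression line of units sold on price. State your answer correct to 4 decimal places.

Sxx = Σx² − (Σx)²/n = 3776.4 − 3210.906667 = 565.493333
Sxy = Σxy − (Σx)(Σy)/n = 4184.11 − 5725.5 = -1541.39
b = Sxy/Sxx = -1541.39/565.493333 = -2.725744
a = ȳ − b·x̄ = 41.25 − (-2.725744)·23.133333 = 104.305542

104.3055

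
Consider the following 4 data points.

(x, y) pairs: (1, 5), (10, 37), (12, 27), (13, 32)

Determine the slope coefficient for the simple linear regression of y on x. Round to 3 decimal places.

n = 4, Σx = 36, Σy = 101, Σxy = 1115, Σx² = 414
Sxx = Σx² − (Σx)²/n = 414 − 324 = 90
Sxy = Σxy − (Σx)(Σy)/n = 1115 − 909 = 206
b = Sxy/Sxx = 206/90 = 2.288889

2.289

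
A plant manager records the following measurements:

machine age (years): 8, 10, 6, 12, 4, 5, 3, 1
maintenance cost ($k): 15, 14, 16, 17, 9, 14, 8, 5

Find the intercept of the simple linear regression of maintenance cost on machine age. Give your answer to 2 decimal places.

n = 8, Σx = 49, Σy = 98, Σxy = 695, Σx² = 395
Sxx = Σx² − (Σx)²/n = 395 − 300.125 = 94.875
Sxy = Σxy − (Σx)(Σy)/n = 695 − 600.25 = 94.75
b = Sxy/Sxx = 94.75/94.875 = 0.998682
a = ȳ − b·x̄ = 12.25 − 0.998682·6.125 = 6.133070

6.13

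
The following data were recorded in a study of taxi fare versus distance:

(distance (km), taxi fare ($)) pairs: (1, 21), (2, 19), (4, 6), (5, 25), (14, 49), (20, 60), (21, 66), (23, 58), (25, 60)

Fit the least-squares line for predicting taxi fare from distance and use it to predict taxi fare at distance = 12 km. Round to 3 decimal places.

38.759

n = 9, Σx = 115, Σy = 364, Σxy = 6314, Σx² = 2237
Sxx = Σx² − (Σx)²/n = 2237 − 1469.444444 = 767.555556
Sxy = Σxy − (Σx)(Σy)/n = 6314 − 4651.111111 = 1662.888889
b = Sxy/Sxx = 1662.888889/767.555556 = 2.166474
a = ȳ − b·x̄ = 40.444444 − 2.166474·12.777778 = 12.761726
ŷ(12) = a + b·12 = 12.761726 + 2.166474·12 = 38.759409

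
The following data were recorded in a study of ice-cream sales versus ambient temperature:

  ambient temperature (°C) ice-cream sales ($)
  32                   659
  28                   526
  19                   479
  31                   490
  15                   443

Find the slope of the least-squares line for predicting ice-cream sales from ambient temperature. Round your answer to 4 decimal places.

7.9435

n = 5, Σx = 125, Σy = 2597, Σxy = 66752, Σx² = 3355
Sxx = Σx² − (Σx)²/n = 3355 − 3125 = 230
Sxy = Σxy − (Σx)(Σy)/n = 66752 − 64925 = 1827
b = Sxy/Sxx = 1827/230 = 7.943478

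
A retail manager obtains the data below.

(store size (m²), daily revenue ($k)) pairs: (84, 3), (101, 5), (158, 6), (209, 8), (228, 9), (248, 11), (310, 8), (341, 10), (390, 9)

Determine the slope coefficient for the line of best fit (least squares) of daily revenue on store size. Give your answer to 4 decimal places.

n = 9, Σx = 2069, Σy = 69, Σxy = 17557, Σx² = 563871
Sxx = Σx² − (Σx)²/n = 563871 − 475640.111111 = 88230.888889
Sxy = Σxy − (Σx)(Σy)/n = 17557 − 15862.333333 = 1694.666667
b = Sxy/Sxx = 1694.666667/88230.888889 = 0.019207

0.0192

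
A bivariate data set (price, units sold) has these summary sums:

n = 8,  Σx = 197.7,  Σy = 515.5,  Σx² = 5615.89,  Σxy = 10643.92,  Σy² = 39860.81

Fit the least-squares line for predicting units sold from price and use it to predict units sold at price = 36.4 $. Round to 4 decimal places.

30.9005

Sxx = Σx² − (Σx)²/n = 5615.89 − 4885.66125 = 730.22875
Sxy = Σxy − (Σx)(Σy)/n = 10643.92 − 12739.29375 = -2095.37375
b = Sxy/Sxx = -2095.37375/730.22875 = -2.869476
a = ȳ − b·x̄ = 64.4375 − (-2.869476)·24.7125 = 135.349421
ŷ(36.4) = a + b·36.4 = 135.349421 + (-2.869476)·36.4 = 30.900501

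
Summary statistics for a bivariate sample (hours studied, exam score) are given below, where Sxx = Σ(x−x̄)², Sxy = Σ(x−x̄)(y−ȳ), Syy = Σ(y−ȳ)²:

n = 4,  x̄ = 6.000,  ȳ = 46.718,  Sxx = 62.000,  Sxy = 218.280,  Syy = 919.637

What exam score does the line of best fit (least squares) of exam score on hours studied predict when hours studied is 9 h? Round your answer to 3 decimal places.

b = Sxy/Sxx = 218.28/62 = 3.520645
a = ȳ − b·x̄ = 46.718 − 3.520645·6 = 25.594129
ŷ(9) = a + b·9 = 25.594129 + 3.520645·9 = 57.279935

57.280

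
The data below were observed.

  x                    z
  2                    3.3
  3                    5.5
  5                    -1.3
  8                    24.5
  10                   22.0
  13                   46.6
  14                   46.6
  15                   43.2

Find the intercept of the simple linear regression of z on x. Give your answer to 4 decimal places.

-8.9967

n = 8, Σx = 70, Σy = 190.4, Σxy = 2338.8, Σx² = 792
Sxx = Σx² − (Σx)²/n = 792 − 612.5 = 179.5
Sxy = Σxy − (Σx)(Σy)/n = 2338.8 − 1666 = 672.8
b = Sxy/Sxx = 672.8/179.5 = 3.748189
a = ȳ − b·x̄ = 23.8 − 3.748189·8.75 = -8.996657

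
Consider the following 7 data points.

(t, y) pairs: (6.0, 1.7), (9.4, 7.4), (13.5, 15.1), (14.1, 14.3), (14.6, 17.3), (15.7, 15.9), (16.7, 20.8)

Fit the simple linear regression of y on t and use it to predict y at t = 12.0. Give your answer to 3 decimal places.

n = 7, Σx = 90, Σy = 92.5, Σxy = 1334.81, Σx² = 1243.96
Sxx = Σx² − (Σx)²/n = 1243.96 − 1157.142857 = 86.817143
Sxy = Σxy − (Σx)(Σy)/n = 1334.81 − 1189.285714 = 145.524286
b = Sxy/Sxx = 145.524286/86.817143 = 1.676216
a = ȳ − b·x̄ = 13.214286 − 1.676216·12.857143 = -8.337063
ŷ(12.0) = a + b·12.0 = -8.337063 + 1.676216·12 = 11.777529

11.778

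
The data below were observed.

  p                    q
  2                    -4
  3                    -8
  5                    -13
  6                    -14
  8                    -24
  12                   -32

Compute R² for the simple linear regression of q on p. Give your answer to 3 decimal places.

n = 6, Σx = 36, Σy = -95, Σxy = -757, Σx² = 282, Σy² = 2045
Sxx = Σx² − (Σx)²/n = 282 − 216 = 66
Sxy = Σxy − (Σx)(Σy)/n = -757 − (-570) = -187
Syy = Σy² − (Σy)²/n = 2045 − 1504.166667 = 540.833333
R² = Sxy²/(Sxx·Syy) = (-187)²/(66·540.833333) = 0.979661

0.980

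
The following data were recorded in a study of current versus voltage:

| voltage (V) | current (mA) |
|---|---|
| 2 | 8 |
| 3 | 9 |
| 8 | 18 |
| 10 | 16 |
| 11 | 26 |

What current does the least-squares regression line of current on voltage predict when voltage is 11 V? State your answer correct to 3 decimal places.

22.278

n = 5, Σx = 34, Σy = 77, Σxy = 633, Σx² = 298
Sxx = Σx² − (Σx)²/n = 298 − 231.2 = 66.8
Sxy = Σxy − (Σx)(Σy)/n = 633 − 523.6 = 109.4
b = Sxy/Sxx = 109.4/66.8 = 1.637725
a = ȳ − b·x̄ = 15.4 − 1.637725·6.8 = 4.263473
ŷ(11) = a + b·11 = 4.263473 + 1.637725·11 = 22.278443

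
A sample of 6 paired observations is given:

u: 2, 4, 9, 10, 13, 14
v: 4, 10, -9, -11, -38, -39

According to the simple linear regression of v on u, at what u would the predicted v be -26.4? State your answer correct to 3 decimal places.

n = 6, Σx = 52, Σy = -83, Σxy = -1183, Σx² = 566
Sxx = Σx² − (Σx)²/n = 566 − 450.666667 = 115.333333
Sxy = Σxy − (Σx)(Σy)/n = -1183 − (-719.333333) = -463.666667
b = Sxy/Sxx = -463.666667/115.333333 = -4.020231
a = ȳ − b·x̄ = -13.833333 − (-4.020231)·8.666667 = 21.008671
Set a + b·x = -26.4: x = (-26.4 − 21.008671) / (-4.020231) = 11.792523

11.793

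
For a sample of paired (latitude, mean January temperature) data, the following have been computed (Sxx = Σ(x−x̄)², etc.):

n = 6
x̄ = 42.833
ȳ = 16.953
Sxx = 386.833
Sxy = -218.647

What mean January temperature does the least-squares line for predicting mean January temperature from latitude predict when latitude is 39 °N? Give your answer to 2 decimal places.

b = Sxy/Sxx = -218.647/386.833 = -0.565223
a = ȳ − b·x̄ = 16.953 − (-0.565223)·42.833 = 41.163207
ŷ(39) = a + b·39 = 41.163207 + (-0.565223)·39 = 19.119501

19.12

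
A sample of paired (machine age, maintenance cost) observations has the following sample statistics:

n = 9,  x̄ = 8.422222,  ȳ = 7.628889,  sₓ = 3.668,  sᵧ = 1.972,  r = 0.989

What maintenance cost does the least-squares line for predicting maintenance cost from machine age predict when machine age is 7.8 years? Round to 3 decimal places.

7.298

b = r · sᵧ/sₓ = 0.989 · 1.972/3.668 = 0.531709
a = ȳ − b·x̄ = 7.628889 − 0.531709·8.422222 = 3.150719
ŷ(7.8) = a + b·7.8 = 3.150719 + 0.531709·7.8 = 7.298048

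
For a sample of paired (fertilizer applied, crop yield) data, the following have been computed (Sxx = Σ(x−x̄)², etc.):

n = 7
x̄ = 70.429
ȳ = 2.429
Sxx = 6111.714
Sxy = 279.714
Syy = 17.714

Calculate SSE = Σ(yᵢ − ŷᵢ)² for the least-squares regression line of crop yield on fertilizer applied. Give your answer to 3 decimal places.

4.912

b = Sxy/Sxx = 279.714/6111.714 = 0.045767
SSE = Syy − b·Sxy = 17.714 − 0.045767·279.714 = 4.912367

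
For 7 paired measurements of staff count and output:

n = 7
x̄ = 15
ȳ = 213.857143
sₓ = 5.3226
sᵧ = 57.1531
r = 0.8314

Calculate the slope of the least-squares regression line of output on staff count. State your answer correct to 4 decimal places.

b = r · sᵧ/sₓ = 0.8314 · 57.1531/5.3226 = 8.927420

8.9274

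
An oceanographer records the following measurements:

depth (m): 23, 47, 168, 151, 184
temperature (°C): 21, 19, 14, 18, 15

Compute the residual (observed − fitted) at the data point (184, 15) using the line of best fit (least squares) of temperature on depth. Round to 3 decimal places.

0.016

n = 5, Σx = 573, Σy = 87, Σxy = 9206, Σx² = 87619
Sxx = Σx² − (Σx)²/n = 87619 − 65665.8 = 21953.2
Sxy = Σxy − (Σx)(Σy)/n = 9206 − 9970.2 = -764.2
b = Sxy/Sxx = -764.2/21953.2 = -0.034810
a = ȳ − b·x̄ = 17.4 − (-0.034810)·114.6 = 21.389274
ŷ(184) = 21.389274 + (-0.034810)·184 = 14.984157
residual = y − ŷ = 15 − 14.984157 = 0.015843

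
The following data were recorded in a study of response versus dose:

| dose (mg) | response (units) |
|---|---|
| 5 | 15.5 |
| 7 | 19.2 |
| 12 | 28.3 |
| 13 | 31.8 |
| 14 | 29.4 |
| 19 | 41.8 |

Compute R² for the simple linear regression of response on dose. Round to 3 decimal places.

0.978

n = 6, Σx = 70, Σy = 166, Σxy = 2170.7, Σx² = 944, Σy² = 5032.62
Sxx = Σx² − (Σx)²/n = 944 − 816.666667 = 127.333333
Sxy = Σxy − (Σx)(Σy)/n = 2170.7 − 1936.666667 = 234.033333
Syy = Σy² − (Σy)²/n = 5032.62 − 4592.666667 = 439.953333
R² = Sxy²/(Sxx·Syy) = (234.033333)²/(127.333333·439.953333) = 0.977702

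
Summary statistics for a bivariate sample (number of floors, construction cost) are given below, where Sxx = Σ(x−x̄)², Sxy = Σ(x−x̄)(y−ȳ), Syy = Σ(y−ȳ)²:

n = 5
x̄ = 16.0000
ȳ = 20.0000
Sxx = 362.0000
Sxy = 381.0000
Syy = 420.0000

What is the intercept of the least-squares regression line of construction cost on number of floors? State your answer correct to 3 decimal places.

b = Sxy/Sxx = 381/362 = 1.052486
a = ȳ − b·x̄ = 20 − 1.052486·16 = 3.160221

3.160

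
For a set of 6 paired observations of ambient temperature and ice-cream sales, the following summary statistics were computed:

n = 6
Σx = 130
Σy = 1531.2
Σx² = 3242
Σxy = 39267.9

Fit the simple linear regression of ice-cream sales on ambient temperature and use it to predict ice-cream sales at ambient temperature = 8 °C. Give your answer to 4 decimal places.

59.4571

Sxx = Σx² − (Σx)²/n = 3242 − 2816.666667 = 425.333333
Sxy = Σxy − (Σx)(Σy)/n = 39267.9 − 33176 = 6091.9
b = Sxy/Sxx = 6091.9/425.333333 = 14.322649
a = ȳ − b·x̄ = 255.2 − 14.322649·21.666667 = -55.124060
ŷ(8) = a + b·8 = -55.124060 + 14.322649·8 = 59.457132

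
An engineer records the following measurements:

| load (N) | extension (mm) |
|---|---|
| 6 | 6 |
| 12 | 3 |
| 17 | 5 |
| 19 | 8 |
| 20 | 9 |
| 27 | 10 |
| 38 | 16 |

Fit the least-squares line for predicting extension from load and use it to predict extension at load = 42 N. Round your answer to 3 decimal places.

n = 7, Σx = 139, Σy = 57, Σxy = 1367, Σx² = 3403
Sxx = Σx² − (Σx)²/n = 3403 − 2760.142857 = 642.857143
Sxy = Σxy − (Σx)(Σy)/n = 1367 − 1131.857143 = 235.142857
b = Sxy/Sxx = 235.142857/642.857143 = 0.365778
a = ȳ − b·x̄ = 8.142857 − 0.365778·19.857143 = 0.879556
ŷ(42) = a + b·42 = 0.879556 + 0.365778·42 = 16.242222

16.242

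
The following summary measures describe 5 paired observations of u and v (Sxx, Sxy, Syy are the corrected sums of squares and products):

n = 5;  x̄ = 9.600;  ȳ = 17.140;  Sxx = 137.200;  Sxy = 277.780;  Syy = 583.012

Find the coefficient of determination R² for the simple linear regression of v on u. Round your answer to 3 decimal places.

0.965

R² = Sxy²/(Sxx·Syy) = (277.78)²/(137.2·583.012) = 0.964651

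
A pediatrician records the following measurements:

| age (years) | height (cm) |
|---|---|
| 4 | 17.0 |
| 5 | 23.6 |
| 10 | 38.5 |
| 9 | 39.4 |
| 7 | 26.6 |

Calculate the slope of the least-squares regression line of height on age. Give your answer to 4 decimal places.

n = 5, Σx = 35, Σy = 145.1, Σxy = 1111.8, Σx² = 271
Sxx = Σx² − (Σx)²/n = 271 − 245 = 26
Sxy = Σxy − (Σx)(Σy)/n = 1111.8 − 1015.7 = 96.1
b = Sxy/Sxx = 96.1/26 = 3.696154

3.6962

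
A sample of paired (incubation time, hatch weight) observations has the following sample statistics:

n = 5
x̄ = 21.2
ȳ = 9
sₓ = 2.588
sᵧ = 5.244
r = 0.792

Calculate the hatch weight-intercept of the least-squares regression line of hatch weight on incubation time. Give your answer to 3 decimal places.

b = r · sᵧ/sₓ = 0.792 · 5.244/2.588 = 1.604810
a = ȳ − b·x̄ = 9 − 1.604810·21.2 = -25.021970

-25.022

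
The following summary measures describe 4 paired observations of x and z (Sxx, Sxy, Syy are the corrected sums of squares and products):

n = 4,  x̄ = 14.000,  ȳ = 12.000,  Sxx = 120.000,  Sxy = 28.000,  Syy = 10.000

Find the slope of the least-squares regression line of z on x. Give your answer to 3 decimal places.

0.233

b = Sxy/Sxx = 28/120 = 0.233333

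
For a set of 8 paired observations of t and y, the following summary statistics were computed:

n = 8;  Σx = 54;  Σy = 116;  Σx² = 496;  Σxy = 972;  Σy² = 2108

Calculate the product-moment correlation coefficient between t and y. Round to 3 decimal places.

0.799

Sxx = Σx² − (Σx)²/n = 496 − 364.5 = 131.5
Sxy = Σxy − (Σx)(Σy)/n = 972 − 783 = 189
Syy = Σy² − (Σy)²/n = 2108 − 1682 = 426
r = Sxy/√(Sxx·Syy) = 189/√(56019) = 189/236.683333 = 0.798535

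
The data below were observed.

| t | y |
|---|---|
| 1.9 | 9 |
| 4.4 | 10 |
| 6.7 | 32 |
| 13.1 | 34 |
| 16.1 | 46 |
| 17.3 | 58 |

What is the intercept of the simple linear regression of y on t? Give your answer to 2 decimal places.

n = 6, Σx = 59.5, Σy = 189, Σxy = 2464.9, Σx² = 797.97
Sxx = Σx² − (Σx)²/n = 797.97 − 590.041667 = 207.928333
Sxy = Σxy − (Σx)(Σy)/n = 2464.9 − 1874.25 = 590.65
b = Sxy/Sxx = 590.65/207.928333 = 2.840642
a = ȳ − b·x̄ = 31.5 − 2.840642·9.916667 = 3.330298

3.33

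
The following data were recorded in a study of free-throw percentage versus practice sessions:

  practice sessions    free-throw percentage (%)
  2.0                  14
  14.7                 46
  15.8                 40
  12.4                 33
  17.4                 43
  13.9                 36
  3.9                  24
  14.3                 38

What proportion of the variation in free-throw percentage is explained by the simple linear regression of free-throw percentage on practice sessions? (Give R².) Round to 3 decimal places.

0.899

n = 8, Σx = 94.4, Σy = 274, Σxy = 3631, Σx² = 1339.16, Σy² = 10166
Sxx = Σx² − (Σx)²/n = 1339.16 − 1113.92 = 225.24
Sxy = Σxy − (Σx)(Σy)/n = 3631 − 3233.2 = 397.8
Syy = Σy² − (Σy)²/n = 10166 − 9384.5 = 781.5
R² = Sxy²/(Sxx·Syy) = (397.8)²/(225.24·781.5) = 0.898990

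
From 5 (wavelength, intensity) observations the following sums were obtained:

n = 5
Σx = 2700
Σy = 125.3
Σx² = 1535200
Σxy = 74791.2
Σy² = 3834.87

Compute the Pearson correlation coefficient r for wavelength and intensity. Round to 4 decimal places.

0.9734

Sxx = Σx² − (Σx)²/n = 1535200 − 1458000 = 77200
Sxy = Σxy − (Σx)(Σy)/n = 74791.2 − 67662 = 7129.2
Syy = Σy² − (Σy)²/n = 3834.87 − 3140.018 = 694.852
r = Sxy/√(Sxx·Syy) = 7129.2/√(53642574.4) = 7129.2/7324.109120 = 0.973388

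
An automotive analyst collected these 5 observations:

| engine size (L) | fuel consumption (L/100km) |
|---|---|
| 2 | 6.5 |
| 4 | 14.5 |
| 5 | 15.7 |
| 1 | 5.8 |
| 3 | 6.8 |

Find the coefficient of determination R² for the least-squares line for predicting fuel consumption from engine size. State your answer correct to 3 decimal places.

0.833

n = 5, Σx = 15, Σy = 49.3, Σxy = 175.7, Σx² = 55, Σy² = 578.87
Sxx = Σx² − (Σx)²/n = 55 − 45 = 10
Sxy = Σxy − (Σx)(Σy)/n = 175.7 − 147.9 = 27.8
Syy = Σy² − (Σy)²/n = 578.87 − 486.098 = 92.772
R² = Sxy²/(Sxx·Syy) = (27.8)²/(10·92.772) = 0.833053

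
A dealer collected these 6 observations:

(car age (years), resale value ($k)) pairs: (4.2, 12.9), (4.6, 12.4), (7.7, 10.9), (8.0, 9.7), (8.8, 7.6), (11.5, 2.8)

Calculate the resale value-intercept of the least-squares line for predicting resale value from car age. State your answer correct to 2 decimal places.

n = 6, Σx = 44.8, Σy = 56.3, Σxy = 371.83, Σx² = 371.78
Sxx = Σx² − (Σx)²/n = 371.78 − 334.506667 = 37.273333
Sxy = Σxy − (Σx)(Σy)/n = 371.83 − 420.373333 = -48.543333
b = Sxy/Sxx = -48.543333/37.273333 = -1.302361
a = ȳ − b·x̄ = 9.383333 − (-1.302361)·7.466667 = 19.107628

19.11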